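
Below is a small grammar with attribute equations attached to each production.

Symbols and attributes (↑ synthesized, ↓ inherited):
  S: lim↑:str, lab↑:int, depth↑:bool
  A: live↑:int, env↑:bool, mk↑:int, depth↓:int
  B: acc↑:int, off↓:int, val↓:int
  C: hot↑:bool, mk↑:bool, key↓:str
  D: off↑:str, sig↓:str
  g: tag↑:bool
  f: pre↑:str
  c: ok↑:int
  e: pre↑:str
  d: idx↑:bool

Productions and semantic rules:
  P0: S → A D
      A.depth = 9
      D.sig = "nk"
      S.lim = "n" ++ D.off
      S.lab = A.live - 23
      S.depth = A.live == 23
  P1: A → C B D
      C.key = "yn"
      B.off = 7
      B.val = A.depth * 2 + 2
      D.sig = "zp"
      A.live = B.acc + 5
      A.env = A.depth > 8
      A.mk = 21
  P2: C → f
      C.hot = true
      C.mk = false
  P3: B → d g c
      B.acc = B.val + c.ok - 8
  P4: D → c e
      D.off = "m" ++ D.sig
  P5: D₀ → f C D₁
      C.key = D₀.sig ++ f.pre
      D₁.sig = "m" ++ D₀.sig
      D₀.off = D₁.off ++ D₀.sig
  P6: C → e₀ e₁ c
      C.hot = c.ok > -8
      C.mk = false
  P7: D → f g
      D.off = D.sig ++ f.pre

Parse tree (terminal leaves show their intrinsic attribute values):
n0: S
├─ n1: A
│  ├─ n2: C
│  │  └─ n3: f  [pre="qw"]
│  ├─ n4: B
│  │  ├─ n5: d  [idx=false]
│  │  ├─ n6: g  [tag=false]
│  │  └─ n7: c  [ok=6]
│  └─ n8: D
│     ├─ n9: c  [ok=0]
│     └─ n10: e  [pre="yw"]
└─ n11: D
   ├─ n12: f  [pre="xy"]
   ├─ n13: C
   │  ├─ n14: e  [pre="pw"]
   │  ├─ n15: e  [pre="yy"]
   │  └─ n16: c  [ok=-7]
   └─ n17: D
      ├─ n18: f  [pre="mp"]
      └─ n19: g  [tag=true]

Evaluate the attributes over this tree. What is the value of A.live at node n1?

23

1. n1.depth = 9  [9]
2. n2.key = "yn"  ["yn"]
3. n3.pre = "qw"  [terminal]
4. n2.hot = true  [true]
5. n2.mk = false  [false]
6. n4.off = 7  [7]
7. n4.val = 20  [A.depth * 2 + 2]
8. n5.idx = false  [terminal]
9. n6.tag = false  [terminal]
10. n7.ok = 6  [terminal]
11. n4.acc = 18  [B.val + c.ok - 8]
12. n8.sig = "zp"  ["zp"]
13. n9.ok = 0  [terminal]
14. n10.pre = "yw"  [terminal]
15. n8.off = "mzp"  ["m" ++ D.sig]
16. n1.live = 23  [B.acc + 5]
17. n1.env = true  [A.depth > 8]
18. n1.mk = 21  [21]
19. n11.sig = "nk"  ["nk"]
20. n12.pre = "xy"  [terminal]
21. n13.key = "nkxy"  [D₀.sig ++ f.pre]
22. n14.pre = "pw"  [terminal]
23. n15.pre = "yy"  [terminal]
24. n16.ok = -7  [terminal]
25. n13.hot = true  [c.ok > -8]
26. n13.mk = false  [false]
27. n17.sig = "mnk"  ["m" ++ D₀.sig]
28. n18.pre = "mp"  [terminal]
29. n19.tag = true  [terminal]
30. n17.off = "mnkmp"  [D.sig ++ f.pre]
31. n11.off = "mnkmpnk"  [D₁.off ++ D₀.sig]
32. n0.lim = "nmnkmpnk"  ["n" ++ D.off]
33. n0.lab = 0  [A.live - 23]
34. n0.depth = true  [A.live == 23]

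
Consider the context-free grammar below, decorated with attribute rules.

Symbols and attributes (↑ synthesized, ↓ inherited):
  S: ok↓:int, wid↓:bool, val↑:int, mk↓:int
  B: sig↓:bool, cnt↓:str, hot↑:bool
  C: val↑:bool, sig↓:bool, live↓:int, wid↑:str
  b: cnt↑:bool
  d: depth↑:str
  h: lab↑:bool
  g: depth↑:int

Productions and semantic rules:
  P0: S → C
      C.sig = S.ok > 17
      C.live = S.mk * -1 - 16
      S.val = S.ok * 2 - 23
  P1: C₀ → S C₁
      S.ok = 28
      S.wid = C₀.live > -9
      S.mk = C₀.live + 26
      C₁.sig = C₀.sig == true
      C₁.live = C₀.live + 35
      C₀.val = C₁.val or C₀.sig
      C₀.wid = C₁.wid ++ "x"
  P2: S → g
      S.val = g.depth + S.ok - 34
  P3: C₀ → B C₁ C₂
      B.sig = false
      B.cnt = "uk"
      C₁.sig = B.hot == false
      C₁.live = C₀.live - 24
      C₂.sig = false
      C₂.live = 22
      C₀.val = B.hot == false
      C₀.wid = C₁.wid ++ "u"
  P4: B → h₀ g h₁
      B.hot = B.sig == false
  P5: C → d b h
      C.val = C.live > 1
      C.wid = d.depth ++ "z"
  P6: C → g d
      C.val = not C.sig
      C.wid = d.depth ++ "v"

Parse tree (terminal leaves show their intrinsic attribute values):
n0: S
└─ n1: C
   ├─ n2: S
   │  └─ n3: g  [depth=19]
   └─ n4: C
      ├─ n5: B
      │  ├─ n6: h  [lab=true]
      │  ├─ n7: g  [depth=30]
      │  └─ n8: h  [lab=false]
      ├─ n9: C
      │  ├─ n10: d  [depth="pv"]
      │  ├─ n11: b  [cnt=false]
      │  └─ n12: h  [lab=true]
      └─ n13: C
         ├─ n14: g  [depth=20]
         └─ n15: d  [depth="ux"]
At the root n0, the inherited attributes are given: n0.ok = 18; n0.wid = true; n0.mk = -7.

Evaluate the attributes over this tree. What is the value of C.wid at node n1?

"pvzux"

1. n0.ok = 18  [given at root]
2. n0.wid = true  [given at root]
3. n0.mk = -7  [given at root]
4. n1.sig = true  [S.ok > 17]
5. n1.live = -9  [S.mk * -1 - 16]
6. n2.ok = 28  [28]
7. n2.wid = false  [C₀.live > -9]
8. n2.mk = 17  [C₀.live + 26]
9. n3.depth = 19  [terminal]
10. n2.val = 13  [g.depth + S.ok - 34]
11. n4.sig = true  [C₀.sig == true]
12. n4.live = 26  [C₀.live + 35]
13. n5.sig = false  [false]
14. n5.cnt = "uk"  ["uk"]
15. n6.lab = true  [terminal]
16. n7.depth = 30  [terminal]
17. n8.lab = false  [terminal]
18. n5.hot = true  [B.sig == false]
19. n9.sig = false  [B.hot == false]
20. n9.live = 2  [C₀.live - 24]
21. n10.depth = "pv"  [terminal]
22. n11.cnt = false  [terminal]
23. n12.lab = true  [terminal]
24. n9.val = true  [C.live > 1]
25. n9.wid = "pvz"  [d.depth ++ "z"]
26. n13.sig = false  [false]
27. n13.live = 22  [22]
28. n14.depth = 20  [terminal]
29. n15.depth = "ux"  [terminal]
30. n13.val = true  [not C.sig]
31. n13.wid = "uxv"  [d.depth ++ "v"]
32. n4.val = false  [B.hot == false]
33. n4.wid = "pvzu"  [C₁.wid ++ "u"]
34. n1.val = true  [C₁.val or C₀.sig]
35. n1.wid = "pvzux"  [C₁.wid ++ "x"]
36. n0.val = 13  [S.ok * 2 - 23]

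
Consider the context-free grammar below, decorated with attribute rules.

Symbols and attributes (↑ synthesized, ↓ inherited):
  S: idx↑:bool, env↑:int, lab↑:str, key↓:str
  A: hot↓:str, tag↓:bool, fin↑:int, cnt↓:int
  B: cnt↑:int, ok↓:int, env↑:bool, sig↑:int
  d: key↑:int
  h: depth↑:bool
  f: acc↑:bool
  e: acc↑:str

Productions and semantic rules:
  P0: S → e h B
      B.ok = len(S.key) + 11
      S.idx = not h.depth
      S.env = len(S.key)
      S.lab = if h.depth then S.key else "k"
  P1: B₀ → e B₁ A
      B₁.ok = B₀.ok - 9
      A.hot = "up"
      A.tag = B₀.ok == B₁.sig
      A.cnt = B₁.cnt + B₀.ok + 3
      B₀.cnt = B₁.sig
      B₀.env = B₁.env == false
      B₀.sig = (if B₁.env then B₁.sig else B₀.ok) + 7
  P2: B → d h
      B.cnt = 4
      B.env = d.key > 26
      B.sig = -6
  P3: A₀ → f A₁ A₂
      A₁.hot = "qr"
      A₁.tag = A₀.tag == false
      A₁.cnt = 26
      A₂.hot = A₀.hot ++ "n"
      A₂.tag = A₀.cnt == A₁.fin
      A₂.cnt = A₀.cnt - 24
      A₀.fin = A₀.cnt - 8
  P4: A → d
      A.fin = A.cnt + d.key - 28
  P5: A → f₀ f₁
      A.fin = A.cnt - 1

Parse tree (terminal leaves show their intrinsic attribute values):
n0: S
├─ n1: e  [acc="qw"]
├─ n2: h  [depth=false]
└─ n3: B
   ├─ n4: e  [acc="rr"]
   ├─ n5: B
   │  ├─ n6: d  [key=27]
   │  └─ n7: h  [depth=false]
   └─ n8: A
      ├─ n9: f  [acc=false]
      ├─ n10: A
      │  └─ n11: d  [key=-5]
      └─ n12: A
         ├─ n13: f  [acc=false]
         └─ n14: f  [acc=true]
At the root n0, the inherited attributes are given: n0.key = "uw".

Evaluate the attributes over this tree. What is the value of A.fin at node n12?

1. n0.key = "uw"  [given at root]
2. n1.acc = "qw"  [terminal]
3. n2.depth = false  [terminal]
4. n3.ok = 13  [len(S.key) + 11]
5. n4.acc = "rr"  [terminal]
6. n5.ok = 4  [B₀.ok - 9]
7. n6.key = 27  [terminal]
8. n7.depth = false  [terminal]
9. n5.cnt = 4  [4]
10. n5.env = true  [d.key > 26]
11. n5.sig = -6  [-6]
12. n8.hot = "up"  ["up"]
13. n8.tag = false  [B₀.ok == B₁.sig]
14. n8.cnt = 20  [B₁.cnt + B₀.ok + 3]
15. n9.acc = false  [terminal]
16. n10.hot = "qr"  ["qr"]
17. n10.tag = true  [A₀.tag == false]
18. n10.cnt = 26  [26]
19. n11.key = -5  [terminal]
20. n10.fin = -7  [A.cnt + d.key - 28]
21. n12.hot = "upn"  [A₀.hot ++ "n"]
22. n12.tag = false  [A₀.cnt == A₁.fin]
23. n12.cnt = -4  [A₀.cnt - 24]
24. n13.acc = false  [terminal]
25. n14.acc = true  [terminal]
26. n12.fin = -5  [A.cnt - 1]
27. n8.fin = 12  [A₀.cnt - 8]
28. n3.cnt = -6  [B₁.sig]
29. n3.env = false  [B₁.env == false]
30. n3.sig = 1  [(if B₁.env then B₁.sig else B₀.ok) + 7]
31. n0.idx = true  [not h.depth]
32. n0.env = 2  [len(S.key)]
33. n0.lab = "k"  [if h.depth then S.key else "k"]

-5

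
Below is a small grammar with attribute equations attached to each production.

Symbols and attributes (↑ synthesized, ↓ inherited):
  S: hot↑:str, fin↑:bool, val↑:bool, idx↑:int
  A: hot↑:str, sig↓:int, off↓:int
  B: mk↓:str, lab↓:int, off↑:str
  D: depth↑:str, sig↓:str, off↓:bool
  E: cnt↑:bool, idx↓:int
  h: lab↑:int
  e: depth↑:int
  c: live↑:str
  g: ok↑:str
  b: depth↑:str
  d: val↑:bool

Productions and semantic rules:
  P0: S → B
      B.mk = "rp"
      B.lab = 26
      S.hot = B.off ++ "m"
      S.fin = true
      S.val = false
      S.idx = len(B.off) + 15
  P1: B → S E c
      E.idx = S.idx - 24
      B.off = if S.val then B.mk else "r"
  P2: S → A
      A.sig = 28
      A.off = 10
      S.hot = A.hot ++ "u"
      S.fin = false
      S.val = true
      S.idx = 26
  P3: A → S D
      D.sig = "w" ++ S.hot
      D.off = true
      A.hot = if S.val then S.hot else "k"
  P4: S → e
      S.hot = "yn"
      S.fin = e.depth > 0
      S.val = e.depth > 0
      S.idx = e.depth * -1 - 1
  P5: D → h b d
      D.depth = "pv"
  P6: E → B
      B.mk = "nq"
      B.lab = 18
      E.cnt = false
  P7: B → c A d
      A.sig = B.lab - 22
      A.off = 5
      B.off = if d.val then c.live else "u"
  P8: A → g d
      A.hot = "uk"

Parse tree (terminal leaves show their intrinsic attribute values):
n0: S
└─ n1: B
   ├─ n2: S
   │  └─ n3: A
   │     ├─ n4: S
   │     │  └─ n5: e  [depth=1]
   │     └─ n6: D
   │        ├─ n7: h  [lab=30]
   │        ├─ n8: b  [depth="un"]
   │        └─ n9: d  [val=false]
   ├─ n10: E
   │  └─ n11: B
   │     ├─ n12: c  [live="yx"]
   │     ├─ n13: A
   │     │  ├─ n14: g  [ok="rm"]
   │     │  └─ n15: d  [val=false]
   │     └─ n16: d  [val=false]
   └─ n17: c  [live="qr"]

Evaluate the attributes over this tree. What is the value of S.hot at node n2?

"ynu"

1. n1.mk = "rp"  ["rp"]
2. n1.lab = 26  [26]
3. n3.sig = 28  [28]
4. n3.off = 10  [10]
5. n5.depth = 1  [terminal]
6. n4.hot = "yn"  ["yn"]
7. n4.fin = true  [e.depth > 0]
8. n4.val = true  [e.depth > 0]
9. n4.idx = -2  [e.depth * -1 - 1]
10. n6.sig = "wyn"  ["w" ++ S.hot]
11. n6.off = true  [true]
12. n7.lab = 30  [terminal]
13. n8.depth = "un"  [terminal]
14. n9.val = false  [terminal]
15. n6.depth = "pv"  ["pv"]
16. n3.hot = "yn"  [if S.val then S.hot else "k"]
17. n2.hot = "ynu"  [A.hot ++ "u"]
18. n2.fin = false  [false]
19. n2.val = true  [true]
20. n2.idx = 26  [26]
21. n10.idx = 2  [S.idx - 24]
22. n11.mk = "nq"  ["nq"]
23. n11.lab = 18  [18]
24. n12.live = "yx"  [terminal]
25. n13.sig = -4  [B.lab - 22]
26. n13.off = 5  [5]
27. n14.ok = "rm"  [terminal]
28. n15.val = false  [terminal]
29. n13.hot = "uk"  ["uk"]
30. n16.val = false  [terminal]
31. n11.off = "u"  [if d.val then c.live else "u"]
32. n10.cnt = false  [false]
33. n17.live = "qr"  [terminal]
34. n1.off = "rp"  [if S.val then B.mk else "r"]
35. n0.hot = "rpm"  [B.off ++ "m"]
36. n0.fin = true  [true]
37. n0.val = false  [false]
38. n0.idx = 17  [len(B.off) + 15]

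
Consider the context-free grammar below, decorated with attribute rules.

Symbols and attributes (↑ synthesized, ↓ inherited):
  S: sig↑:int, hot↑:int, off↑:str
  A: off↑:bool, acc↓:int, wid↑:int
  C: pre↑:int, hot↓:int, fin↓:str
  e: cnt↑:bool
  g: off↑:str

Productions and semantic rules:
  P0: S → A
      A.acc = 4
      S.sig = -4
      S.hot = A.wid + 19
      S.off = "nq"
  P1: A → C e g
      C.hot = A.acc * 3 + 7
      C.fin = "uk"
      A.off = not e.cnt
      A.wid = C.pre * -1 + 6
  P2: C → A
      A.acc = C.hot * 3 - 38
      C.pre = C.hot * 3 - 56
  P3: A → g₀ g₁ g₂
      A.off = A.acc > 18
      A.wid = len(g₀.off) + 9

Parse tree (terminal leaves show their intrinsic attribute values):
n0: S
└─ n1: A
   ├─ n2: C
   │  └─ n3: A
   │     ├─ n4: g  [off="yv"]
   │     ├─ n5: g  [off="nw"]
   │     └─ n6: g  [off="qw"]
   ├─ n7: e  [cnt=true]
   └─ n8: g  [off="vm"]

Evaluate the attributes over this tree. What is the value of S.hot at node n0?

24

1. n1.acc = 4  [4]
2. n2.hot = 19  [A.acc * 3 + 7]
3. n2.fin = "uk"  ["uk"]
4. n3.acc = 19  [C.hot * 3 - 38]
5. n4.off = "yv"  [terminal]
6. n5.off = "nw"  [terminal]
7. n6.off = "qw"  [terminal]
8. n3.off = true  [A.acc > 18]
9. n3.wid = 11  [len(g₀.off) + 9]
10. n2.pre = 1  [C.hot * 3 - 56]
11. n7.cnt = true  [terminal]
12. n8.off = "vm"  [terminal]
13. n1.off = false  [not e.cnt]
14. n1.wid = 5  [C.pre * -1 + 6]
15. n0.sig = -4  [-4]
16. n0.hot = 24  [A.wid + 19]
17. n0.off = "nq"  ["nq"]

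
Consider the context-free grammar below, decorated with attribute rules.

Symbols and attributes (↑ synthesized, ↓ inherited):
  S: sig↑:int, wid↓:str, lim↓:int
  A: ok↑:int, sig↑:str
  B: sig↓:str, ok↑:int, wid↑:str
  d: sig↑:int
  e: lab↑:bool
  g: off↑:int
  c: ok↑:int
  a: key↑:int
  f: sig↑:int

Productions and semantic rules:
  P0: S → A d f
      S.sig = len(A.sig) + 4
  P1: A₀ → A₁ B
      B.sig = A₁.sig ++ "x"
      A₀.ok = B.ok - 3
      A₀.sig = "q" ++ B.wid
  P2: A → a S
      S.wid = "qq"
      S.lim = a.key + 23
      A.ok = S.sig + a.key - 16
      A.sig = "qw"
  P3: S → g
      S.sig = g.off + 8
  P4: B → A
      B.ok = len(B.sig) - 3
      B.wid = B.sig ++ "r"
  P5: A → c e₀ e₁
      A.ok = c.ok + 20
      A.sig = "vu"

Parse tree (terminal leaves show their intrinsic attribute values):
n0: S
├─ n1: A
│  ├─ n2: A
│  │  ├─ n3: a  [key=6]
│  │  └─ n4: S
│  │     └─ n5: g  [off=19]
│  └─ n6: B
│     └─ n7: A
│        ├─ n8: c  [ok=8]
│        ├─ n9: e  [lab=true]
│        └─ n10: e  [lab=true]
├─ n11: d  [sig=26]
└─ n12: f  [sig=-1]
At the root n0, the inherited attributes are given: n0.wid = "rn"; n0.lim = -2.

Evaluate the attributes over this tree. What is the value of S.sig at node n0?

9

1. n0.wid = "rn"  [given at root]
2. n0.lim = -2  [given at root]
3. n3.key = 6  [terminal]
4. n4.wid = "qq"  ["qq"]
5. n4.lim = 29  [a.key + 23]
6. n5.off = 19  [terminal]
7. n4.sig = 27  [g.off + 8]
8. n2.ok = 17  [S.sig + a.key - 16]
9. n2.sig = "qw"  ["qw"]
10. n6.sig = "qwx"  [A₁.sig ++ "x"]
11. n8.ok = 8  [terminal]
12. n9.lab = true  [terminal]
13. n10.lab = true  [terminal]
14. n7.ok = 28  [c.ok + 20]
15. n7.sig = "vu"  ["vu"]
16. n6.ok = 0  [len(B.sig) - 3]
17. n6.wid = "qwxr"  [B.sig ++ "r"]
18. n1.ok = -3  [B.ok - 3]
19. n1.sig = "qqwxr"  ["q" ++ B.wid]
20. n11.sig = 26  [terminal]
21. n12.sig = -1  [terminal]
22. n0.sig = 9  [len(A.sig) + 4]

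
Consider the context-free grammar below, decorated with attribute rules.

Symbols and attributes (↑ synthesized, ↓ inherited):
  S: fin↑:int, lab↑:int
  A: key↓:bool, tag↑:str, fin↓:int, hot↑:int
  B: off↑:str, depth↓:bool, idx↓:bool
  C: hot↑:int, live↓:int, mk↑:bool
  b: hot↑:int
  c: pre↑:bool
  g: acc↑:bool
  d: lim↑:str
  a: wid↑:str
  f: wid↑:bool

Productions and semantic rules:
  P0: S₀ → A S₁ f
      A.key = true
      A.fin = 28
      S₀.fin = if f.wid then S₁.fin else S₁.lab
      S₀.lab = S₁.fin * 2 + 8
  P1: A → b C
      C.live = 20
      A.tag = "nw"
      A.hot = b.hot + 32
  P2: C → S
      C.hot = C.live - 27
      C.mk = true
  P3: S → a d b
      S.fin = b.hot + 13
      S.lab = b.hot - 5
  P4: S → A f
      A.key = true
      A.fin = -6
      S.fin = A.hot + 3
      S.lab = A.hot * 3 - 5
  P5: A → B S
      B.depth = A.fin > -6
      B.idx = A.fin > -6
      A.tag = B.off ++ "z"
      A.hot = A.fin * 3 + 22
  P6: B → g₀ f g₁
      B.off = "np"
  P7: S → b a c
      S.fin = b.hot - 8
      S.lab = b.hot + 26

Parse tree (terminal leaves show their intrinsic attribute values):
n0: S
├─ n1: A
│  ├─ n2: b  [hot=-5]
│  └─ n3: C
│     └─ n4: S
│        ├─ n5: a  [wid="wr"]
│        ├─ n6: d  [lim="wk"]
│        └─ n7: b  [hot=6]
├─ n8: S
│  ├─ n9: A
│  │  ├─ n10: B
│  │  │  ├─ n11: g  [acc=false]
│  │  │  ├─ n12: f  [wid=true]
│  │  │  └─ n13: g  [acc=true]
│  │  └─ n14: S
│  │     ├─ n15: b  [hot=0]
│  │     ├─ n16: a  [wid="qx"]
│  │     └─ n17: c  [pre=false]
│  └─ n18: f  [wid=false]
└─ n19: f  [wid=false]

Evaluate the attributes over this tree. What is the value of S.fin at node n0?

1. n1.key = true  [true]
2. n1.fin = 28  [28]
3. n2.hot = -5  [terminal]
4. n3.live = 20  [20]
5. n5.wid = "wr"  [terminal]
6. n6.lim = "wk"  [terminal]
7. n7.hot = 6  [terminal]
8. n4.fin = 19  [b.hot + 13]
9. n4.lab = 1  [b.hot - 5]
10. n3.hot = -7  [C.live - 27]
11. n3.mk = true  [true]
12. n1.tag = "nw"  ["nw"]
13. n1.hot = 27  [b.hot + 32]
14. n9.key = true  [true]
15. n9.fin = -6  [-6]
16. n10.depth = false  [A.fin > -6]
17. n10.idx = false  [A.fin > -6]
18. n11.acc = false  [terminal]
19. n12.wid = true  [terminal]
20. n13.acc = true  [terminal]
21. n10.off = "np"  ["np"]
22. n15.hot = 0  [terminal]
23. n16.wid = "qx"  [terminal]
24. n17.pre = false  [terminal]
25. n14.fin = -8  [b.hot - 8]
26. n14.lab = 26  [b.hot + 26]
27. n9.tag = "npz"  [B.off ++ "z"]
28. n9.hot = 4  [A.fin * 3 + 22]
29. n18.wid = false  [terminal]
30. n8.fin = 7  [A.hot + 3]
31. n8.lab = 7  [A.hot * 3 - 5]
32. n19.wid = false  [terminal]
33. n0.fin = 7  [if f.wid then S₁.fin else S₁.lab]
34. n0.lab = 22  [S₁.fin * 2 + 8]

7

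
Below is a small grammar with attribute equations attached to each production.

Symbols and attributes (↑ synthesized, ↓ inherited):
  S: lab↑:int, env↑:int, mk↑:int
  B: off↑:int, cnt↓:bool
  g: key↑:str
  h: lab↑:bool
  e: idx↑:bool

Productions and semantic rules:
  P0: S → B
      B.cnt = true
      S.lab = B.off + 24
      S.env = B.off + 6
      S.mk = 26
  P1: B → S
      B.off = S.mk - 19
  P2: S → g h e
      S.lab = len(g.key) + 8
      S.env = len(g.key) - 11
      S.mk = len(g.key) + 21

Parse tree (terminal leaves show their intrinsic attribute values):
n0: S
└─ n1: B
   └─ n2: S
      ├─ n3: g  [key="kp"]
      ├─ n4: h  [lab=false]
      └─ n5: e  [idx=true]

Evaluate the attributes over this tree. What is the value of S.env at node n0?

1. n1.cnt = true  [true]
2. n3.key = "kp"  [terminal]
3. n4.lab = false  [terminal]
4. n5.idx = true  [terminal]
5. n2.lab = 10  [len(g.key) + 8]
6. n2.env = -9  [len(g.key) - 11]
7. n2.mk = 23  [len(g.key) + 21]
8. n1.off = 4  [S.mk - 19]
9. n0.lab = 28  [B.off + 24]
10. n0.env = 10  [B.off + 6]
11. n0.mk = 26  [26]

10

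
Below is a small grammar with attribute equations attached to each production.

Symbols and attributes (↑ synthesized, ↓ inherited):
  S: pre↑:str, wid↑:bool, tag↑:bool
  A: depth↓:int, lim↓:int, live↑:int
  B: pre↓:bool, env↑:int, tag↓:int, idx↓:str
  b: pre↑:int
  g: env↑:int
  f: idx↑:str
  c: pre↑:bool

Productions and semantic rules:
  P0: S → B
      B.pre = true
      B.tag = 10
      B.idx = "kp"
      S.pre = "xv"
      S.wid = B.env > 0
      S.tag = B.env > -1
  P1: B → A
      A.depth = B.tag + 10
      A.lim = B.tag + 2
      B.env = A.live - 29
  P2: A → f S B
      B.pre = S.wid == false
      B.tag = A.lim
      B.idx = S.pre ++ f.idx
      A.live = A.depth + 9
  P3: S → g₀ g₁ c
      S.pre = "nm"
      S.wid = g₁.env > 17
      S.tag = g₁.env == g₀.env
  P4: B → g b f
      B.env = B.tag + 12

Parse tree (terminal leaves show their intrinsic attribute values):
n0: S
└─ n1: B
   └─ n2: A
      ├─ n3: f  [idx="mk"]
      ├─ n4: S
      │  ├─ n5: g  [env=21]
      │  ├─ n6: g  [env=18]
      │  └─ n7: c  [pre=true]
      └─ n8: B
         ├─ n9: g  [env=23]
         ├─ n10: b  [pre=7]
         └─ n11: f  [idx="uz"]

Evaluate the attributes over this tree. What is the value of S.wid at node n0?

false

1. n1.pre = true  [true]
2. n1.tag = 10  [10]
3. n1.idx = "kp"  ["kp"]
4. n2.depth = 20  [B.tag + 10]
5. n2.lim = 12  [B.tag + 2]
6. n3.idx = "mk"  [terminal]
7. n5.env = 21  [terminal]
8. n6.env = 18  [terminal]
9. n7.pre = true  [terminal]
10. n4.pre = "nm"  ["nm"]
11. n4.wid = true  [g₁.env > 17]
12. n4.tag = false  [g₁.env == g₀.env]
13. n8.pre = false  [S.wid == false]
14. n8.tag = 12  [A.lim]
15. n8.idx = "nmmk"  [S.pre ++ f.idx]
16. n9.env = 23  [terminal]
17. n10.pre = 7  [terminal]
18. n11.idx = "uz"  [terminal]
19. n8.env = 24  [B.tag + 12]
20. n2.live = 29  [A.depth + 9]
21. n1.env = 0  [A.live - 29]
22. n0.pre = "xv"  ["xv"]
23. n0.wid = false  [B.env > 0]
24. n0.tag = true  [B.env > -1]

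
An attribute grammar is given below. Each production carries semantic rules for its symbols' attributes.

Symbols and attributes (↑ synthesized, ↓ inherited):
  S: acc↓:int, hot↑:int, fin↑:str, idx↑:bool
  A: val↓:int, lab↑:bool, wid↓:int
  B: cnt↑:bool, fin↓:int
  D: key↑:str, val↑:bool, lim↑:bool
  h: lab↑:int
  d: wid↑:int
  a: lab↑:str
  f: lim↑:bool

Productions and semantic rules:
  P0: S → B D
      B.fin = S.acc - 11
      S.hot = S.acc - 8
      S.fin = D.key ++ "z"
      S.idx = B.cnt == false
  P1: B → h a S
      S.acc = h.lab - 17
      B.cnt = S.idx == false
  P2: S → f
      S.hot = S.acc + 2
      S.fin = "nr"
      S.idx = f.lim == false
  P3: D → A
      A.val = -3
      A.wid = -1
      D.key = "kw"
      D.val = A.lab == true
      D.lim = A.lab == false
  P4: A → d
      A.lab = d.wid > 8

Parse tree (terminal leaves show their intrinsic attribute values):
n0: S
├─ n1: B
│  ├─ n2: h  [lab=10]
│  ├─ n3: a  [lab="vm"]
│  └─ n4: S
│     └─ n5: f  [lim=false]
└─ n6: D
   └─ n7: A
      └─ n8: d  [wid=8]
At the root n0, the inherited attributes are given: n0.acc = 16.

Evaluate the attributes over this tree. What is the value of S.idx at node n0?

true

1. n0.acc = 16  [given at root]
2. n1.fin = 5  [S.acc - 11]
3. n2.lab = 10  [terminal]
4. n3.lab = "vm"  [terminal]
5. n4.acc = -7  [h.lab - 17]
6. n5.lim = false  [terminal]
7. n4.hot = -5  [S.acc + 2]
8. n4.fin = "nr"  ["nr"]
9. n4.idx = true  [f.lim == false]
10. n1.cnt = false  [S.idx == false]
11. n7.val = -3  [-3]
12. n7.wid = -1  [-1]
13. n8.wid = 8  [terminal]
14. n7.lab = false  [d.wid > 8]
15. n6.key = "kw"  ["kw"]
16. n6.val = false  [A.lab == true]
17. n6.lim = true  [A.lab == false]
18. n0.hot = 8  [S.acc - 8]
19. n0.fin = "kwz"  [D.key ++ "z"]
20. n0.idx = true  [B.cnt == false]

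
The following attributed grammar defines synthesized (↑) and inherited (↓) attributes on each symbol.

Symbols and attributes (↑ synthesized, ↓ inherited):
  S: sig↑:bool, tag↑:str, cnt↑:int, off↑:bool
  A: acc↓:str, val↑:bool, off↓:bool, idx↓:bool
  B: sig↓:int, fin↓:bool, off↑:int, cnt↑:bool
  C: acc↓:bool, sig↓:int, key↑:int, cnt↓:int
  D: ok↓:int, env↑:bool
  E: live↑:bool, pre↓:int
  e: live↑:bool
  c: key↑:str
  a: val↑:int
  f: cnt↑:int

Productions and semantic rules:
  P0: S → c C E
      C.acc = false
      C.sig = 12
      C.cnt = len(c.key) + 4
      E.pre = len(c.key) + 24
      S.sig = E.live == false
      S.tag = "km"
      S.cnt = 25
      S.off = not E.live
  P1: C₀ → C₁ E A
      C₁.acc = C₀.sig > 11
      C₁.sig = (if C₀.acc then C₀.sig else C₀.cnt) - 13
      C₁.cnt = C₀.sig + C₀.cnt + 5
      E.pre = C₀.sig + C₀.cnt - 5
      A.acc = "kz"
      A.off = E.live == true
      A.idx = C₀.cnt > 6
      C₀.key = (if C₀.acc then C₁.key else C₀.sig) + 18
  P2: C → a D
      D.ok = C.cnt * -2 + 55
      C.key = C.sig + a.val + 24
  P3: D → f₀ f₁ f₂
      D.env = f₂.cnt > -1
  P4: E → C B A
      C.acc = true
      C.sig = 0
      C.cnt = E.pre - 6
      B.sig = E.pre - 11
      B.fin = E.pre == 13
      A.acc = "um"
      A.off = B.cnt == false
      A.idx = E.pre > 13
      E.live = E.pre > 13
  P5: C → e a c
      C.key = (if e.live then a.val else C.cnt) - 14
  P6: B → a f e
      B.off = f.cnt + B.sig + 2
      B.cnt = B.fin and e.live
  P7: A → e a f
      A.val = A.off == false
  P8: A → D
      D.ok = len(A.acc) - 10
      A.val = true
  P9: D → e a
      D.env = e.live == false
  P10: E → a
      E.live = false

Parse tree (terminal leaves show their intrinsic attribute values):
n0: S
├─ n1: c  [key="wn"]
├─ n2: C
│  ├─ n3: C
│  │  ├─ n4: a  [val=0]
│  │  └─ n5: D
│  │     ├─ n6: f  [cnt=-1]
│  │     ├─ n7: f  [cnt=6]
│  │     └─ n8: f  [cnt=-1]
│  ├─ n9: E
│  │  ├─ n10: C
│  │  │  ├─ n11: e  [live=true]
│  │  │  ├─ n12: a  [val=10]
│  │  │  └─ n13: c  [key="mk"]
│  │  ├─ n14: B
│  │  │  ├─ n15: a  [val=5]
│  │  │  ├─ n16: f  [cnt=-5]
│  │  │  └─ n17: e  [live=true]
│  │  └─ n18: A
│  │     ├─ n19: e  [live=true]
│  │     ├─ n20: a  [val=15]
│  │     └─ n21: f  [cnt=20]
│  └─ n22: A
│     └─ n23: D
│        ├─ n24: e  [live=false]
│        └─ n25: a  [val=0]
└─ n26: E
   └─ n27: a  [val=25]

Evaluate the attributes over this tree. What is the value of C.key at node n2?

1. n1.key = "wn"  [terminal]
2. n2.acc = false  [false]
3. n2.sig = 12  [12]
4. n2.cnt = 6  [len(c.key) + 4]
5. n3.acc = true  [C₀.sig > 11]
6. n3.sig = -7  [(if C₀.acc then C₀.sig else C₀.cnt) - 13]
7. n3.cnt = 23  [C₀.sig + C₀.cnt + 5]
8. n4.val = 0  [terminal]
9. n5.ok = 9  [C.cnt * -2 + 55]
10. n6.cnt = -1  [terminal]
11. n7.cnt = 6  [terminal]
12. n8.cnt = -1  [terminal]
13. n5.env = false  [f₂.cnt > -1]
14. n3.key = 17  [C.sig + a.val + 24]
15. n9.pre = 13  [C₀.sig + C₀.cnt - 5]
16. n10.acc = true  [true]
17. n10.sig = 0  [0]
18. n10.cnt = 7  [E.pre - 6]
19. n11.live = true  [terminal]
20. n12.val = 10  [terminal]
21. n13.key = "mk"  [terminal]
22. n10.key = -4  [(if e.live then a.val else C.cnt) - 14]
23. n14.sig = 2  [E.pre - 11]
24. n14.fin = true  [E.pre == 13]
25. n15.val = 5  [terminal]
26. n16.cnt = -5  [terminal]
27. n17.live = true  [terminal]
28. n14.off = -1  [f.cnt + B.sig + 2]
29. n14.cnt = true  [B.fin and e.live]
30. n18.acc = "um"  ["um"]
31. n18.off = false  [B.cnt == false]
32. n18.idx = false  [E.pre > 13]
33. n19.live = true  [terminal]
34. n20.val = 15  [terminal]
35. n21.cnt = 20  [terminal]
36. n18.val = true  [A.off == false]
37. n9.live = false  [E.pre > 13]
38. n22.acc = "kz"  ["kz"]
39. n22.off = false  [E.live == true]
40. n22.idx = false  [C₀.cnt > 6]
41. n23.ok = -8  [len(A.acc) - 10]
42. n24.live = false  [terminal]
43. n25.val = 0  [terminal]
44. n23.env = true  [e.live == false]
45. n22.val = true  [true]
46. n2.key = 30  [(if C₀.acc then C₁.key else C₀.sig) + 18]
47. n26.pre = 26  [len(c.key) + 24]
48. n27.val = 25  [terminal]
49. n26.live = false  [false]
50. n0.sig = true  [E.live == false]
51. n0.tag = "km"  ["km"]
52. n0.cnt = 25  [25]
53. n0.off = true  [not E.live]

30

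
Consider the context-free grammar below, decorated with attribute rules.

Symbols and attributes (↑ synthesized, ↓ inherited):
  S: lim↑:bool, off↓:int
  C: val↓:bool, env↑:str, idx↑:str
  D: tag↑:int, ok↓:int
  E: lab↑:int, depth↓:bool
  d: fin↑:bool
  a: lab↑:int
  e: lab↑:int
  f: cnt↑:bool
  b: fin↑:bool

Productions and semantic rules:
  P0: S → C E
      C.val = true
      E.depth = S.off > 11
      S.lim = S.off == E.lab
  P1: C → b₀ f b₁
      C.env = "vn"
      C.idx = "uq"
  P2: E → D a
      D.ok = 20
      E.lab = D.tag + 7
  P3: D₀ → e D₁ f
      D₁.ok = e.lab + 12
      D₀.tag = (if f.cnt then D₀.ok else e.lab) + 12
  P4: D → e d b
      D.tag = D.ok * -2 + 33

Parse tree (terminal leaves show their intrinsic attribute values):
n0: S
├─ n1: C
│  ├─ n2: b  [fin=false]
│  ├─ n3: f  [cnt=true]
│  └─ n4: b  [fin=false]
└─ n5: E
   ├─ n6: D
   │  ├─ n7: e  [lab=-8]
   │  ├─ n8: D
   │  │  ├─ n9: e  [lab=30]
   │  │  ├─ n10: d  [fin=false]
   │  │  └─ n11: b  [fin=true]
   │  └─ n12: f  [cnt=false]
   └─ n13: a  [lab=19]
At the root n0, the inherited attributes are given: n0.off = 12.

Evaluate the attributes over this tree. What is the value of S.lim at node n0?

false

1. n0.off = 12  [given at root]
2. n1.val = true  [true]
3. n2.fin = false  [terminal]
4. n3.cnt = true  [terminal]
5. n4.fin = false  [terminal]
6. n1.env = "vn"  ["vn"]
7. n1.idx = "uq"  ["uq"]
8. n5.depth = true  [S.off > 11]
9. n6.ok = 20  [20]
10. n7.lab = -8  [terminal]
11. n8.ok = 4  [e.lab + 12]
12. n9.lab = 30  [terminal]
13. n10.fin = false  [terminal]
14. n11.fin = true  [terminal]
15. n8.tag = 25  [D.ok * -2 + 33]
16. n12.cnt = false  [terminal]
17. n6.tag = 4  [(if f.cnt then D₀.ok else e.lab) + 12]
18. n13.lab = 19  [terminal]
19. n5.lab = 11  [D.tag + 7]
20. n0.lim = false  [S.off == E.lab]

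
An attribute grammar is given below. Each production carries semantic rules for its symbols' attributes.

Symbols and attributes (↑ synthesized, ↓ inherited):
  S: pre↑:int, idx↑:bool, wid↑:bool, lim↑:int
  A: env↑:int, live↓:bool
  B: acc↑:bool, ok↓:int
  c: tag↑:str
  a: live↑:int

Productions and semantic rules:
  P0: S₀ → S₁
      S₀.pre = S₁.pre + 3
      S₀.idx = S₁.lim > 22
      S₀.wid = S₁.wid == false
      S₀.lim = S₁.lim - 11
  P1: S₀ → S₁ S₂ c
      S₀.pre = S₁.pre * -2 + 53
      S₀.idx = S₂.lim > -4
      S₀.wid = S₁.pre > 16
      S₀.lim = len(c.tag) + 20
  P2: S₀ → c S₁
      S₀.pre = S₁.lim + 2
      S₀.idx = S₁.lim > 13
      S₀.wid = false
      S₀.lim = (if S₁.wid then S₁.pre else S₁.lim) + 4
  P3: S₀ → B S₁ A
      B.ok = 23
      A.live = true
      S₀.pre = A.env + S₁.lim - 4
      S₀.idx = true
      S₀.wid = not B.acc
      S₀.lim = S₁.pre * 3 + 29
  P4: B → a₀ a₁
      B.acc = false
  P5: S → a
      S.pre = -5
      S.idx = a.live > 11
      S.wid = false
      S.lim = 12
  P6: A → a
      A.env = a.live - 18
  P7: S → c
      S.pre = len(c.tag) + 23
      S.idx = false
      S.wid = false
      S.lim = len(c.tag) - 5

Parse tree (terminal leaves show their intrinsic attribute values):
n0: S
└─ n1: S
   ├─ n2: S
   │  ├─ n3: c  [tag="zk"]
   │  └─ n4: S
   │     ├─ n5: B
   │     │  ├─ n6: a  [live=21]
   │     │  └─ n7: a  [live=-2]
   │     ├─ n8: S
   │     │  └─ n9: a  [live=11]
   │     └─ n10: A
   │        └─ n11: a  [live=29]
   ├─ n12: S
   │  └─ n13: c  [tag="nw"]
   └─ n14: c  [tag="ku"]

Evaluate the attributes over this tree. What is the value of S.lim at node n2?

1. n3.tag = "zk"  [terminal]
2. n5.ok = 23  [23]
3. n6.live = 21  [terminal]
4. n7.live = -2  [terminal]
5. n5.acc = false  [false]
6. n9.live = 11  [terminal]
7. n8.pre = -5  [-5]
8. n8.idx = false  [a.live > 11]
9. n8.wid = false  [false]
10. n8.lim = 12  [12]
11. n10.live = true  [true]
12. n11.live = 29  [terminal]
13. n10.env = 11  [a.live - 18]
14. n4.pre = 19  [A.env + S₁.lim - 4]
15. n4.idx = true  [true]
16. n4.wid = true  [not B.acc]
17. n4.lim = 14  [S₁.pre * 3 + 29]
18. n2.pre = 16  [S₁.lim + 2]
19. n2.idx = true  [S₁.lim > 13]
20. n2.wid = false  [false]
21. n2.lim = 23  [(if S₁.wid then S₁.pre else S₁.lim) + 4]
22. n13.tag = "nw"  [terminal]
23. n12.pre = 25  [len(c.tag) + 23]
24. n12.idx = false  [false]
25. n12.wid = false  [false]
26. n12.lim = -3  [len(c.tag) - 5]
27. n14.tag = "ku"  [terminal]
28. n1.pre = 21  [S₁.pre * -2 + 53]
29. n1.idx = true  [S₂.lim > -4]
30. n1.wid = false  [S₁.pre > 16]
31. n1.lim = 22  [len(c.tag) + 20]
32. n0.pre = 24  [S₁.pre + 3]
33. n0.idx = false  [S₁.lim > 22]
34. n0.wid = true  [S₁.wid == false]
35. n0.lim = 11  [S₁.lim - 11]

23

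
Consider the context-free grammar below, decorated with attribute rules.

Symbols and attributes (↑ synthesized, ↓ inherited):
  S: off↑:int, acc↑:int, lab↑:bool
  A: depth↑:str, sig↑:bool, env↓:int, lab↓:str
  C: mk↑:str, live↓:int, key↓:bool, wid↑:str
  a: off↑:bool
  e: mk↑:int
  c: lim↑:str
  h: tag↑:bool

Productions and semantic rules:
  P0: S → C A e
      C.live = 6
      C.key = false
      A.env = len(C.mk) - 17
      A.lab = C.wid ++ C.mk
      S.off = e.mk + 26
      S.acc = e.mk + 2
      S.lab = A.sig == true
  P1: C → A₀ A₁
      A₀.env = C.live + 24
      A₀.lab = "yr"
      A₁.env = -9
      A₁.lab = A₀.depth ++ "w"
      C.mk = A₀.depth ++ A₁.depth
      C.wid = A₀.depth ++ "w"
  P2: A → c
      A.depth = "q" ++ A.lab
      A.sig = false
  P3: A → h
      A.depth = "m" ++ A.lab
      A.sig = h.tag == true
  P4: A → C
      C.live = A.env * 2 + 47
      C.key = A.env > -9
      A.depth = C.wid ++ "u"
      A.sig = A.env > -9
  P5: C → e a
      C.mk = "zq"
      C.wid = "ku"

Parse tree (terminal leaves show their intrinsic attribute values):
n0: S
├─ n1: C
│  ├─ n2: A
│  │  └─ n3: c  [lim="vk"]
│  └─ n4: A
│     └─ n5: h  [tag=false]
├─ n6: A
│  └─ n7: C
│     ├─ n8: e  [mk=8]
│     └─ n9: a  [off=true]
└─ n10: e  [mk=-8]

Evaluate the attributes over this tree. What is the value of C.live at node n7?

29

1. n1.live = 6  [6]
2. n1.key = false  [false]
3. n2.env = 30  [C.live + 24]
4. n2.lab = "yr"  ["yr"]
5. n3.lim = "vk"  [terminal]
6. n2.depth = "qyr"  ["q" ++ A.lab]
7. n2.sig = false  [false]
8. n4.env = -9  [-9]
9. n4.lab = "qyrw"  [A₀.depth ++ "w"]
10. n5.tag = false  [terminal]
11. n4.depth = "mqyrw"  ["m" ++ A.lab]
12. n4.sig = false  [h.tag == true]
13. n1.mk = "qyrmqyrw"  [A₀.depth ++ A₁.depth]
14. n1.wid = "qyrw"  [A₀.depth ++ "w"]
15. n6.env = -9  [len(C.mk) - 17]
16. n6.lab = "qyrwqyrmqyrw"  [C.wid ++ C.mk]
17. n7.live = 29  [A.env * 2 + 47]
18. n7.key = false  [A.env > -9]
19. n8.mk = 8  [terminal]
20. n9.off = true  [terminal]
21. n7.mk = "zq"  ["zq"]
22. n7.wid = "ku"  ["ku"]
23. n6.depth = "kuu"  [C.wid ++ "u"]
24. n6.sig = false  [A.env > -9]
25. n10.mk = -8  [terminal]
26. n0.off = 18  [e.mk + 26]
27. n0.acc = -6  [e.mk + 2]
28. n0.lab = false  [A.sig == true]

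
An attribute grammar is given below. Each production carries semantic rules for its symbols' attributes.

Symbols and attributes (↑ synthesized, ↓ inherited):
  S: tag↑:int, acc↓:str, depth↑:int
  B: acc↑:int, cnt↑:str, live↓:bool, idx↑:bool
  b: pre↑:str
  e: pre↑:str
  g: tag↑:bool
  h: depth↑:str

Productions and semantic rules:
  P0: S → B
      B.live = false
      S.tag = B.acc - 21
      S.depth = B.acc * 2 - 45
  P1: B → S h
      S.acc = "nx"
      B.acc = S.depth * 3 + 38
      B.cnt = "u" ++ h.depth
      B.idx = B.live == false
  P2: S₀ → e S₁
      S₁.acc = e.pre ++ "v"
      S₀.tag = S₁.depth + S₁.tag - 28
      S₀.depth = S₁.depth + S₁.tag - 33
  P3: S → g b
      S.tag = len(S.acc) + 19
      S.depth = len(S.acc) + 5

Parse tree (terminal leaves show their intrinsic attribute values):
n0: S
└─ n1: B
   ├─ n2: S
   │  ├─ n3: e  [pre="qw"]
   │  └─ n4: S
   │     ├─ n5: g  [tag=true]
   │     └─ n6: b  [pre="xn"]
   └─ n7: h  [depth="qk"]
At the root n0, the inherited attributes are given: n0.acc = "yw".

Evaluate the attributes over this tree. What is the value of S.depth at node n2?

1. n0.acc = "yw"  [given at root]
2. n1.live = false  [false]
3. n2.acc = "nx"  ["nx"]
4. n3.pre = "qw"  [terminal]
5. n4.acc = "qwv"  [e.pre ++ "v"]
6. n5.tag = true  [terminal]
7. n6.pre = "xn"  [terminal]
8. n4.tag = 22  [len(S.acc) + 19]
9. n4.depth = 8  [len(S.acc) + 5]
10. n2.tag = 2  [S₁.depth + S₁.tag - 28]
11. n2.depth = -3  [S₁.depth + S₁.tag - 33]
12. n7.depth = "qk"  [terminal]
13. n1.acc = 29  [S.depth * 3 + 38]
14. n1.cnt = "uqk"  ["u" ++ h.depth]
15. n1.idx = true  [B.live == false]
16. n0.tag = 8  [B.acc - 21]
17. n0.depth = 13  [B.acc * 2 - 45]

-3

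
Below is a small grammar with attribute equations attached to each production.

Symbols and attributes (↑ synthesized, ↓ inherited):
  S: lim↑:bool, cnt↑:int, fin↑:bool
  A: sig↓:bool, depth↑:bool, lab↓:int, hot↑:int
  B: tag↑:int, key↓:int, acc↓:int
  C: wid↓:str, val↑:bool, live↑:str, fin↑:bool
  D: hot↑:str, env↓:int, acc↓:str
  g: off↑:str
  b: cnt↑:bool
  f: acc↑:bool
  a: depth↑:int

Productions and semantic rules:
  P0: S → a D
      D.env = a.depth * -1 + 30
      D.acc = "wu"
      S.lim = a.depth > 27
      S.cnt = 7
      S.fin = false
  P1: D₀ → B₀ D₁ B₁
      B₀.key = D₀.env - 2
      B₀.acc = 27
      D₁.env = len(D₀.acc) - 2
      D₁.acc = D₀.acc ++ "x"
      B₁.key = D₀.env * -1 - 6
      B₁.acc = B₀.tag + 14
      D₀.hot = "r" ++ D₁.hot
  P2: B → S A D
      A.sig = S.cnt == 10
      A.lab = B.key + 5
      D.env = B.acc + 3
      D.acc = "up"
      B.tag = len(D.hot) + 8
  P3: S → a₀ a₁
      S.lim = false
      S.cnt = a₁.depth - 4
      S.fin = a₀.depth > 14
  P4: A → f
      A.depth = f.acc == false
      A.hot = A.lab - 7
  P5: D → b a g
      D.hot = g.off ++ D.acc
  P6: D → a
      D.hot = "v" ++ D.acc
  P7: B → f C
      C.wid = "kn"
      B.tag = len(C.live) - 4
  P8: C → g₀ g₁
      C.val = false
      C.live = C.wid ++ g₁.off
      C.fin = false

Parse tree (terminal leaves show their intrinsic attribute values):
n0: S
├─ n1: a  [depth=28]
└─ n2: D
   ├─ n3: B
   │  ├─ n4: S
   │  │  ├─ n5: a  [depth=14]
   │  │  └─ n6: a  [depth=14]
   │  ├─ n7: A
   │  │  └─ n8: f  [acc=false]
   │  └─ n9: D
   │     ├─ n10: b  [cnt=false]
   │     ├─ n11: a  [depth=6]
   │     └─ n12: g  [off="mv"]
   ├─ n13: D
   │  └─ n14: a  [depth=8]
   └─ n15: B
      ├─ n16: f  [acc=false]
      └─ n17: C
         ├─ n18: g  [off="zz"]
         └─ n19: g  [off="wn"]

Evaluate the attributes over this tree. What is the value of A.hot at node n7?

1. n1.depth = 28  [terminal]
2. n2.env = 2  [a.depth * -1 + 30]
3. n2.acc = "wu"  ["wu"]
4. n3.key = 0  [D₀.env - 2]
5. n3.acc = 27  [27]
6. n5.depth = 14  [terminal]
7. n6.depth = 14  [terminal]
8. n4.lim = false  [false]
9. n4.cnt = 10  [a₁.depth - 4]
10. n4.fin = false  [a₀.depth > 14]
11. n7.sig = true  [S.cnt == 10]
12. n7.lab = 5  [B.key + 5]
13. n8.acc = false  [terminal]
14. n7.depth = true  [f.acc == false]
15. n7.hot = -2  [A.lab - 7]
16. n9.env = 30  [B.acc + 3]
17. n9.acc = "up"  ["up"]
18. n10.cnt = false  [terminal]
19. n11.depth = 6  [terminal]
20. n12.off = "mv"  [terminal]
21. n9.hot = "mvup"  [g.off ++ D.acc]
22. n3.tag = 12  [len(D.hot) + 8]
23. n13.env = 0  [len(D₀.acc) - 2]
24. n13.acc = "wux"  [D₀.acc ++ "x"]
25. n14.depth = 8  [terminal]
26. n13.hot = "vwux"  ["v" ++ D.acc]
27. n15.key = -8  [D₀.env * -1 - 6]
28. n15.acc = 26  [B₀.tag + 14]
29. n16.acc = false  [terminal]
30. n17.wid = "kn"  ["kn"]
31. n18.off = "zz"  [terminal]
32. n19.off = "wn"  [terminal]
33. n17.val = false  [false]
34. n17.live = "knwn"  [C.wid ++ g₁.off]
35. n17.fin = false  [false]
36. n15.tag = 0  [len(C.live) - 4]
37. n2.hot = "rvwux"  ["r" ++ D₁.hot]
38. n0.lim = true  [a.depth > 27]
39. n0.cnt = 7  [7]
40. n0.fin = false  [false]

-2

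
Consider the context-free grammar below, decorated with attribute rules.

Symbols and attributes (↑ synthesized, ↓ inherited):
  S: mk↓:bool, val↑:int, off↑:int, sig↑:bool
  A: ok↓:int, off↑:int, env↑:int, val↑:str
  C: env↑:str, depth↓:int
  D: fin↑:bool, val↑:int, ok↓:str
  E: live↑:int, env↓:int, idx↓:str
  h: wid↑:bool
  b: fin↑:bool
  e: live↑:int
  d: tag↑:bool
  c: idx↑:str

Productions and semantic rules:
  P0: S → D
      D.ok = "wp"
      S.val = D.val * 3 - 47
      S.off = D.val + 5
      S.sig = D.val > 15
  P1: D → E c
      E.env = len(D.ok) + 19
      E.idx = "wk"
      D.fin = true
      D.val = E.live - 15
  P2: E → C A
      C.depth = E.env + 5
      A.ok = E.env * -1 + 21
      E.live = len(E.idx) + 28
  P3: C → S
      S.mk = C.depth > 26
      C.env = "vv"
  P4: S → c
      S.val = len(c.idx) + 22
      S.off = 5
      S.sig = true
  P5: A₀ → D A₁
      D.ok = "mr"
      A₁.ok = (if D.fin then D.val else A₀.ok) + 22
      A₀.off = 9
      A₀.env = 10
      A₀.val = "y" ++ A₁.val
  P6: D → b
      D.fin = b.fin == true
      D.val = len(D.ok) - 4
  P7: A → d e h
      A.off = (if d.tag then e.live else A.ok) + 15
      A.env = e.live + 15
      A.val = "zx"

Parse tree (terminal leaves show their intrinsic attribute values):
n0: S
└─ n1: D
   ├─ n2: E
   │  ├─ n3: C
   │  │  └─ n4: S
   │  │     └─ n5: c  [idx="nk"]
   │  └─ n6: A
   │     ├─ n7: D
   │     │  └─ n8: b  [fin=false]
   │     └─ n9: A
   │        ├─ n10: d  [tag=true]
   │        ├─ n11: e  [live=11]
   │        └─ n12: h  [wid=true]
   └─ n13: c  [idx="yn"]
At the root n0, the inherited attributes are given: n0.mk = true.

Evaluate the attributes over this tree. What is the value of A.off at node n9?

26

1. n0.mk = true  [given at root]
2. n1.ok = "wp"  ["wp"]
3. n2.env = 21  [len(D.ok) + 19]
4. n2.idx = "wk"  ["wk"]
5. n3.depth = 26  [E.env + 5]
6. n4.mk = false  [C.depth > 26]
7. n5.idx = "nk"  [terminal]
8. n4.val = 24  [len(c.idx) + 22]
9. n4.off = 5  [5]
10. n4.sig = true  [true]
11. n3.env = "vv"  ["vv"]
12. n6.ok = 0  [E.env * -1 + 21]
13. n7.ok = "mr"  ["mr"]
14. n8.fin = false  [terminal]
15. n7.fin = false  [b.fin == true]
16. n7.val = -2  [len(D.ok) - 4]
17. n9.ok = 22  [(if D.fin then D.val else A₀.ok) + 22]
18. n10.tag = true  [terminal]
19. n11.live = 11  [terminal]
20. n12.wid = true  [terminal]
21. n9.off = 26  [(if d.tag then e.live else A.ok) + 15]
22. n9.env = 26  [e.live + 15]
23. n9.val = "zx"  ["zx"]
24. n6.off = 9  [9]
25. n6.env = 10  [10]
26. n6.val = "yzx"  ["y" ++ A₁.val]
27. n2.live = 30  [len(E.idx) + 28]
28. n13.idx = "yn"  [terminal]
29. n1.fin = true  [true]
30. n1.val = 15  [E.live - 15]
31. n0.val = -2  [D.val * 3 - 47]
32. n0.off = 20  [D.val + 5]
33. n0.sig = false  [D.val > 15]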